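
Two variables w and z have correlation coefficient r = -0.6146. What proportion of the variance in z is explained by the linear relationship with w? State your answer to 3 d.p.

0.378

r² = (-0.6146)² = 0.378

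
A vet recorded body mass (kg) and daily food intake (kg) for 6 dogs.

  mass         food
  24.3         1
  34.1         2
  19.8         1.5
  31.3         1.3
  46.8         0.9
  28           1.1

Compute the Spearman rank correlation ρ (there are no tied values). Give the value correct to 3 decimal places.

-0.200

Rank mass: 2, 5, 1, 4, 6, 3
Rank food: 2, 6, 5, 4, 1, 3
d = rank(mass) − rank(food): 0, -1, -4, 0, 5, 0; Σd² = 42
ρ = 1 − 6Σd² / [n(n²−1)] = 1 − 6×42 / (6×35) = 1 − 252/210 ≈ -0.200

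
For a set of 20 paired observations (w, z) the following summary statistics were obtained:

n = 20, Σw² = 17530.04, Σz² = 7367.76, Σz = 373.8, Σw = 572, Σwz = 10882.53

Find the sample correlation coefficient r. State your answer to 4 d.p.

r = (nΣwz − ΣwΣz) / √[(nΣw² − (Σw)²)(nΣz² − (Σz)²)]
Numerator: 20×10882.53 − 572×373.8 = 3837
Denominator: √[(350600.8 − 327184)(147355.2 − 139726.44)] = √[23416.8 × 7628.76] = 13365.6705
r = 3837 / 13365.6705 ≈ 0.2871

0.2871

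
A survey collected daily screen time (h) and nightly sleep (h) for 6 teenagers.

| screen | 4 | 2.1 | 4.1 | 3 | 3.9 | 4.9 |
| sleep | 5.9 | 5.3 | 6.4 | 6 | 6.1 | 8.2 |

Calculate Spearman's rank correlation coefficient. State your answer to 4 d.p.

0.8286

Rank screen: 4, 1, 5, 2, 3, 6
Rank sleep: 2, 1, 5, 3, 4, 6
d = rank(screen) − rank(sleep): 2, 0, 0, -1, -1, 0; Σd² = 6
ρ = 1 − 6Σd² / [n(n²−1)] = 1 − 6×6 / (6×35) = 1 − 36/210 ≈ 0.8286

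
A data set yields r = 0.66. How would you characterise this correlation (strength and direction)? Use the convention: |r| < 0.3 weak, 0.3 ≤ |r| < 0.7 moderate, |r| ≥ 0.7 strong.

moderate positive

r = 0.66 > 0 so the relationship is positive.
|r| = 0.66, which falls in the moderate range.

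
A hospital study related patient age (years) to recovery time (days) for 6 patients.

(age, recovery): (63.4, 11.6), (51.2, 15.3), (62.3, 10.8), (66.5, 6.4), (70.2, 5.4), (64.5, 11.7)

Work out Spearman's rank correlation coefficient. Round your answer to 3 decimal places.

Rank age: 3, 1, 2, 5, 6, 4
Rank recovery: 4, 6, 3, 2, 1, 5
d = rank(age) − rank(recovery): -1, -5, -1, 3, 5, -1; Σd² = 62
ρ = 1 − 6Σd² / [n(n²−1)] = 1 − 6×62 / (6×35) = 1 − 372/210 ≈ -0.771

-0.771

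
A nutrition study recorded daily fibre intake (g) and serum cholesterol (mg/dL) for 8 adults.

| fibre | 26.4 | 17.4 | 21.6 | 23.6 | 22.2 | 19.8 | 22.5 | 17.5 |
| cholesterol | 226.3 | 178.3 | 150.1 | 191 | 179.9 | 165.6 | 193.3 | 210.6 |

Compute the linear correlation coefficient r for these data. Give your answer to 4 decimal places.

n = 8, Σx = 171, Σy = 1495.1, Σx² = 3720.62, Σy² = 283518.21, Σxy = 32133.91
nΣxy − ΣxΣy = 257071.28 − 255662.1 = 1409.18
nΣx² − (Σx)² = 29764.96 − 29241 = 523.96; nΣy² − (Σy)² = 2268145.68 − 2235324.01 = 32821.67
r = 1409.18 / √(523.96 × 32821.67) = 1409.18 / 4146.9558 ≈ 0.3398

0.3398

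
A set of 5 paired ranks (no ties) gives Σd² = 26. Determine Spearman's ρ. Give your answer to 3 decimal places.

ρ = 1 − 6Σd² / [n(n²−1)] = 1 − 6×26 / (5×24)
  = 1 − 156/120 = 1 − 1.3000 ≈ -0.300

-0.300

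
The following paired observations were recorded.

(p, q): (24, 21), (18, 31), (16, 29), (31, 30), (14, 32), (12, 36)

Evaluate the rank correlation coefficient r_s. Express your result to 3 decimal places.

-0.714

Rank p: 5, 4, 3, 6, 2, 1
Rank q: 1, 4, 2, 3, 5, 6
d = rank(p) − rank(q): 4, 0, 1, 3, -3, -5; Σd² = 60
ρ = 1 − 6Σd² / [n(n²−1)] = 1 − 6×60 / (6×35) = 1 − 360/210 ≈ -0.714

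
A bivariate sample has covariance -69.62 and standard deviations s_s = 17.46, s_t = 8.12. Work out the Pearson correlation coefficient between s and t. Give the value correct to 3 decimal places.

-0.491

r = Cov(s,t) / (s_s · s_t) = -69.62 / (17.46 × 8.12)
  = -69.62 / 141.7752 ≈ -0.491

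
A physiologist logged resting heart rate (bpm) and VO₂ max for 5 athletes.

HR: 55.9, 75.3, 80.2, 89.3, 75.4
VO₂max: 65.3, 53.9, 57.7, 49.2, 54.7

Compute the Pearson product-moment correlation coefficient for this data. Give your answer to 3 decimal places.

n = 5, Σx = 376.1, Σy = 280.8, Σx² = 28886.59, Σy² = 15911.32, Σxy = 20854.42
nΣxy − ΣxΣy = 104272.1 − 105608.88 = -1336.78
nΣx² − (Σx)² = 144432.95 − 141451.21 = 2981.74; nΣy² − (Σy)² = 79556.6 − 78848.64 = 707.96
r = -1336.78 / √(2981.74 × 707.96) = -1336.78 / 1452.9118 ≈ -0.920

-0.920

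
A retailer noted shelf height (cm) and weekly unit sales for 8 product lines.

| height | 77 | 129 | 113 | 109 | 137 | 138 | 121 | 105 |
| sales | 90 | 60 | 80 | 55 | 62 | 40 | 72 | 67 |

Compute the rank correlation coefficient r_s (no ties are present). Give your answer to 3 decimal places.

Rank height: 1, 6, 4, 3, 7, 8, 5, 2
Rank sales: 8, 3, 7, 2, 4, 1, 6, 5
d = rank(height) − rank(sales): -7, 3, -3, 1, 3, 7, -1, -3; Σd² = 136
ρ = 1 − 6Σd² / [n(n²−1)] = 1 − 6×136 / (8×63) = 1 − 816/504 ≈ -0.619

-0.619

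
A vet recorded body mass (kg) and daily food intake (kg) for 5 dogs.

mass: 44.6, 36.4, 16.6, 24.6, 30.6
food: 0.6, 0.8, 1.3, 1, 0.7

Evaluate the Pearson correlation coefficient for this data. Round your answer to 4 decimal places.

n = 5, Σx = 152.8, Σy = 4.4, Σx² = 5131.2, Σy² = 4.18, Σxy = 123.48
nΣxy − ΣxΣy = 617.4 − 672.32 = -54.92
nΣx² − (Σx)² = 25656 − 23347.84 = 2308.16; nΣy² − (Σy)² = 20.9 − 19.36 = 1.54
r = -54.92 / √(2308.16 × 1.54) = -54.92 / 59.6202 ≈ -0.9212

-0.9212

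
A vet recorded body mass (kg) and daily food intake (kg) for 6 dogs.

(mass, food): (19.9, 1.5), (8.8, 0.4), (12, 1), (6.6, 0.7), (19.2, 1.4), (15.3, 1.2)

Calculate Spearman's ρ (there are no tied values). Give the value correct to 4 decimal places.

Rank mass: 6, 2, 3, 1, 5, 4
Rank food: 6, 1, 3, 2, 5, 4
d = rank(mass) − rank(food): 0, 1, 0, -1, 0, 0; Σd² = 2
ρ = 1 − 6Σd² / [n(n²−1)] = 1 − 6×2 / (6×35) = 1 − 12/210 ≈ 0.9429

0.9429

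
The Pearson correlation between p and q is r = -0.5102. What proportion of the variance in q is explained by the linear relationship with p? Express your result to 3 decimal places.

r² = (-0.5102)² = 0.260

0.260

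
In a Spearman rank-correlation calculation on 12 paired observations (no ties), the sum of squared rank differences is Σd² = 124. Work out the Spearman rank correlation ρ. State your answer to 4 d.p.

0.5664

ρ = 1 − 6Σd² / [n(n²−1)] = 1 − 6×124 / (12×143)
  = 1 − 744/1716 = 1 − 0.43357 ≈ 0.5664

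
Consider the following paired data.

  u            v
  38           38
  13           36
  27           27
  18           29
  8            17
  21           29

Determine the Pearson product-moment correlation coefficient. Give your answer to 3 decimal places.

n = 6, Σu = 125, Σv = 176, Σu² = 3171, Σv² = 5440, Σuv = 3908
nΣuv − ΣuΣv = 23448 − 22000 = 1448
nΣu² − (Σu)² = 19026 − 15625 = 3401; nΣv² − (Σv)² = 32640 − 30976 = 1664
r = 1448 / √(3401 × 1664) = 1448 / 2378.9208 ≈ 0.609

0.609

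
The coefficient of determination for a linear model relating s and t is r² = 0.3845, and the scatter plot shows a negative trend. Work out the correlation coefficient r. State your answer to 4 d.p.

-0.6201

|r| = √0.3845 = 0.6201
The association is negative, so r = −0.6201.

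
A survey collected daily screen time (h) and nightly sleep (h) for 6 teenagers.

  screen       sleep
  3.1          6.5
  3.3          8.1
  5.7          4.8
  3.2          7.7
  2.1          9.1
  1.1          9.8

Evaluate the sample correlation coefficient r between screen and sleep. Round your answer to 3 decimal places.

n = 6, Σx = 18.5, Σy = 46, Σx² = 68.85, Σy² = 369.04, Σxy = 128.77
nΣxy − ΣxΣy = 772.62 − 851 = -78.38
nΣx² − (Σx)² = 413.1 − 342.25 = 70.85; nΣy² − (Σy)² = 2214.24 − 2116 = 98.24
r = -78.38 / √(70.85 × 98.24) = -78.38 / 83.4284 ≈ -0.939

-0.939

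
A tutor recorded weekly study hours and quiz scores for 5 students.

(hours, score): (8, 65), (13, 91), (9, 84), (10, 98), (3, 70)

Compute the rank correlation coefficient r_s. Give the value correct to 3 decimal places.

Rank hours: 2, 5, 3, 4, 1
Rank score: 1, 4, 3, 5, 2
d = rank(hours) − rank(score): 1, 1, 0, -1, -1; Σd² = 4
ρ = 1 − 6Σd² / [n(n²−1)] = 1 − 6×4 / (5×24) = 1 − 24/120 ≈ 0.800

0.800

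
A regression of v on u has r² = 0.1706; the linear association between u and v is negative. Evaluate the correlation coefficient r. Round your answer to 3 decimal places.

|r| = √0.1706 = 0.413
The association is negative, so r = −0.413.

-0.413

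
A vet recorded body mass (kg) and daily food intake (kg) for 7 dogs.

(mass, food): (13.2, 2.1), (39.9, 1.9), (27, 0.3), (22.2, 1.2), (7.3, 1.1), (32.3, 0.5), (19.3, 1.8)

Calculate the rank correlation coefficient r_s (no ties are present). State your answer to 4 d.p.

-0.1786

Rank mass: 2, 7, 5, 4, 1, 6, 3
Rank food: 7, 6, 1, 4, 3, 2, 5
d = rank(mass) − rank(food): -5, 1, 4, 0, -2, 4, -2; Σd² = 66
ρ = 1 − 6Σd² / [n(n²−1)] = 1 − 6×66 / (7×48) = 1 − 396/336 ≈ -0.1786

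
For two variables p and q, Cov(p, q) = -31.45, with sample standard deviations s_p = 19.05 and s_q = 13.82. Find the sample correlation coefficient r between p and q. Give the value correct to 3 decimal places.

-0.119

r = Cov(p,q) / (s_p · s_q) = -31.45 / (19.05 × 13.82)
  = -31.45 / 263.2710 ≈ -0.119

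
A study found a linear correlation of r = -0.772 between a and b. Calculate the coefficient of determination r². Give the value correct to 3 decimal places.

0.596

r² = (-0.772)² = 0.596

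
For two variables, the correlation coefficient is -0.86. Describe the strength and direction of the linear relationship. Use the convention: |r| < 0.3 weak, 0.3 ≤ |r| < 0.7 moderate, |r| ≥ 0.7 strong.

r = -0.86 < 0 so the relationship is negative.
|r| = 0.86, which falls in the strong range.

strong negative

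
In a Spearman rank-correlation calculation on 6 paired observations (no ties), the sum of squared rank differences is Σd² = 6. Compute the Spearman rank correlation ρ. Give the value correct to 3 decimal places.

ρ = 1 − 6Σd² / [n(n²−1)] = 1 − 6×6 / (6×35)
  = 1 − 36/210 = 1 − 0.1714 ≈ 0.829

0.829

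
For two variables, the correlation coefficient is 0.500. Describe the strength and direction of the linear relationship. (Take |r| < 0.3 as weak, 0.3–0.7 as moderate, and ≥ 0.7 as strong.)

moderate positive

r = 0.500 > 0 so the relationship is positive.
|r| = 0.500, which falls in the moderate range.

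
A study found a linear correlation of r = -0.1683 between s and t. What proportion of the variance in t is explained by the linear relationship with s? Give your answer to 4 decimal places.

0.0283

r² = (-0.1683)² = 0.0283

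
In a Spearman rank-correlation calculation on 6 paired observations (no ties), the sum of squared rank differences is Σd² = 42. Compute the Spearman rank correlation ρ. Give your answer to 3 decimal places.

-0.200

ρ = 1 − 6Σd² / [n(n²−1)] = 1 − 6×42 / (6×35)
  = 1 − 252/210 = 1 − 1.2000 ≈ -0.200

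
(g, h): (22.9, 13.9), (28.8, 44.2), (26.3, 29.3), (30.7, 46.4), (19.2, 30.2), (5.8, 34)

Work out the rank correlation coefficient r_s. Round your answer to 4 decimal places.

Rank g: 3, 5, 4, 6, 2, 1
Rank h: 1, 5, 2, 6, 3, 4
d = rank(g) − rank(h): 2, 0, 2, 0, -1, -3; Σd² = 18
ρ = 1 − 6Σd² / [n(n²−1)] = 1 − 6×18 / (6×35) = 1 − 108/210 ≈ 0.4857

0.4857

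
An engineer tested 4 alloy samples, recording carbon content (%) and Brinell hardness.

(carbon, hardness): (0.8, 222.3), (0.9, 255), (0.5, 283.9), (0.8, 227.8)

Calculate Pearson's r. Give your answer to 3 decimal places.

n = 4, Σx = 3, Σy = 989, Σx² = 2.34, Σy² = 246934.34, Σxy = 731.53
nΣxy − ΣxΣy = 2926.12 − 2967 = -40.88
nΣx² − (Σx)² = 9.36 − 9 = 0.36; nΣy² − (Σy)² = 987737.36 − 978121 = 9616.36
r = -40.88 / √(0.36 × 9616.36) = -40.88 / 58.8378 ≈ -0.695

-0.695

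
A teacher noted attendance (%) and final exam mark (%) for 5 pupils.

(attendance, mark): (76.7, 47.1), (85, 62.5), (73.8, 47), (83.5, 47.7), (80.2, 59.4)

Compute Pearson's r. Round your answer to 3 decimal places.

0.615

n = 5, Σx = 399.2, Σy = 263.7, Σx² = 31958.62, Σy² = 14137.31, Σxy = 21140.5
nΣxy − ΣxΣy = 105702.5 − 105269.04 = 433.46
nΣx² − (Σx)² = 159793.1 − 159360.64 = 432.46; nΣy² − (Σy)² = 70686.55 − 69537.69 = 1148.86
r = 433.46 / √(432.46 × 1148.86) = 433.46 / 704.8659 ≈ 0.615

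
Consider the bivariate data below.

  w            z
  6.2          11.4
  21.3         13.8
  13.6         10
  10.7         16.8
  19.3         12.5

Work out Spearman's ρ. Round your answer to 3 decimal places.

Rank w: 1, 5, 3, 2, 4
Rank z: 2, 4, 1, 5, 3
d = rank(w) − rank(z): -1, 1, 2, -3, 1; Σd² = 16
ρ = 1 − 6Σd² / [n(n²−1)] = 1 − 6×16 / (5×24) = 1 − 96/120 ≈ 0.200

0.200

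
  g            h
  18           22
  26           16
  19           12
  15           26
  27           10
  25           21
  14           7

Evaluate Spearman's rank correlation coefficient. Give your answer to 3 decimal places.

-0.143

Rank g: 3, 6, 4, 2, 7, 5, 1
Rank h: 6, 4, 3, 7, 2, 5, 1
d = rank(g) − rank(h): -3, 2, 1, -5, 5, 0, 0; Σd² = 64
ρ = 1 − 6Σd² / [n(n²−1)] = 1 − 6×64 / (7×48) = 1 − 384/336 ≈ -0.143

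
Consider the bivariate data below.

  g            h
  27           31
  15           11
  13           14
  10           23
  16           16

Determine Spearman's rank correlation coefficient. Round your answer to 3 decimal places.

0.300

Rank g: 5, 3, 2, 1, 4
Rank h: 5, 1, 2, 4, 3
d = rank(g) − rank(h): 0, 2, 0, -3, 1; Σd² = 14
ρ = 1 − 6Σd² / [n(n²−1)] = 1 − 6×14 / (5×24) = 1 − 84/120 ≈ 0.300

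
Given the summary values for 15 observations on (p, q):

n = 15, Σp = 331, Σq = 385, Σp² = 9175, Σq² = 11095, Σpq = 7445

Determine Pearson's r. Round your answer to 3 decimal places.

-0.697

r = (nΣpq − ΣpΣq) / √[(nΣp² − (Σp)²)(nΣq² − (Σq)²)]
Numerator: 15×7445 − 331×385 = -15760
Denominator: √[(137625 − 109561)(166425 − 148225)] = √[28064 × 18200] = 22600.1062
r = -15760 / 22600.1062 ≈ -0.697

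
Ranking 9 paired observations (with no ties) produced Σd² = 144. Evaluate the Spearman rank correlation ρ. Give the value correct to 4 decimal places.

ρ = 1 − 6Σd² / [n(n²−1)] = 1 − 6×144 / (9×80)
  = 1 − 864/720 = 1 − 1.20000 ≈ -0.2000

-0.2000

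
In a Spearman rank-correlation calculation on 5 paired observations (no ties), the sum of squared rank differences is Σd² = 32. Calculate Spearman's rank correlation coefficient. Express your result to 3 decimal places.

-0.600

ρ = 1 − 6Σd² / [n(n²−1)] = 1 − 6×32 / (5×24)
  = 1 − 192/120 = 1 − 1.6000 ≈ -0.600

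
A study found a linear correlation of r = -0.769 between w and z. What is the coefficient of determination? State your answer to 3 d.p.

0.591

r² = (-0.769)² = 0.591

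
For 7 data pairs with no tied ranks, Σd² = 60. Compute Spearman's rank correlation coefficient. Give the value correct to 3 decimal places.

ρ = 1 − 6Σd² / [n(n²−1)] = 1 − 6×60 / (7×48)
  = 1 − 360/336 = 1 − 1.0714 ≈ -0.071

-0.071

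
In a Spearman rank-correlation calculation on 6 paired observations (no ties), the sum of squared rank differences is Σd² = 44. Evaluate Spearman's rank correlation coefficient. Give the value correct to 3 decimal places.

-0.257

ρ = 1 − 6Σd² / [n(n²−1)] = 1 − 6×44 / (6×35)
  = 1 − 264/210 = 1 − 1.2571 ≈ -0.257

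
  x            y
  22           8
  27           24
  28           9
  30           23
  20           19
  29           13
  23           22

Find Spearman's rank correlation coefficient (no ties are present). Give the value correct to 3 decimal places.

Rank x: 2, 4, 5, 7, 1, 6, 3
Rank y: 1, 7, 2, 6, 4, 3, 5
d = rank(x) − rank(y): 1, -3, 3, 1, -3, 3, -2; Σd² = 42
ρ = 1 − 6Σd² / [n(n²−1)] = 1 − 6×42 / (7×48) = 1 − 252/336 ≈ 0.250

0.250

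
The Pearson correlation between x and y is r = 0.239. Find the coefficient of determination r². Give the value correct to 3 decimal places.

0.057

r² = (0.239)² = 0.057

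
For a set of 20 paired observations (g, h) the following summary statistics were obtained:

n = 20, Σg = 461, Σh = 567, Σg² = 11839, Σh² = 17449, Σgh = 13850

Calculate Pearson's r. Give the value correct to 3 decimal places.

0.605

r = (nΣgh − ΣgΣh) / √[(nΣg² − (Σg)²)(nΣh² − (Σh)²)]
Numerator: 20×13850 − 461×567 = 15613
Denominator: √[(236780 − 212521)(348980 − 321489)] = √[24259 × 27491] = 25824.4878
r = 15613 / 25824.4878 ≈ 0.605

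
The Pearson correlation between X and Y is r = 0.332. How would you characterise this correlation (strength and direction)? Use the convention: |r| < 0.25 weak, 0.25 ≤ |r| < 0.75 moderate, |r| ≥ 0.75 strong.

r = 0.332 > 0 so the relationship is positive.
|r| = 0.332, which falls in the moderate range.

moderate positive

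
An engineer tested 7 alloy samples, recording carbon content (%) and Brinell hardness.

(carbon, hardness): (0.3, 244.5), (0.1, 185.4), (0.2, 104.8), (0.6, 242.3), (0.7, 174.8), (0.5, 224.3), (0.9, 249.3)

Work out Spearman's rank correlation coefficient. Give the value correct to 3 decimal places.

0.464

Rank carbon: 3, 1, 2, 5, 6, 4, 7
Rank hardness: 6, 3, 1, 5, 2, 4, 7
d = rank(carbon) − rank(hardness): -3, -2, 1, 0, 4, 0, 0; Σd² = 30
ρ = 1 − 6Σd² / [n(n²−1)] = 1 − 6×30 / (7×48) = 1 − 180/336 ≈ 0.464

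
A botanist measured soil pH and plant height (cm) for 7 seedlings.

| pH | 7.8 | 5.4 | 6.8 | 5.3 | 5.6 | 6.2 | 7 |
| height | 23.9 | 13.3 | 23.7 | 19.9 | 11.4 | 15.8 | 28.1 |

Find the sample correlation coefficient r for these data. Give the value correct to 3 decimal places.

n = 7, Σx = 44.1, Σy = 136.1, Σx² = 283.13, Σy² = 2875.01, Σxy = 883.37
nΣxy − ΣxΣy = 6183.59 − 6002.01 = 181.58
nΣx² − (Σx)² = 1981.91 − 1944.81 = 37.1; nΣy² − (Σy)² = 20125.07 − 18523.21 = 1601.86
r = 181.58 / √(37.1 × 1601.86) = 181.58 / 243.7807 ≈ 0.745

0.745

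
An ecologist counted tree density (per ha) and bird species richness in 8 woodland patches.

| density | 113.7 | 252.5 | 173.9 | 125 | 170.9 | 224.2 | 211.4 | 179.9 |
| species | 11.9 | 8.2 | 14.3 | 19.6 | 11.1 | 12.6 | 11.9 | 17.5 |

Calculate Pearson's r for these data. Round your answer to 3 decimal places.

-0.566

n = 8, Σx = 1451.5, Σy = 107.1, Σx² = 279076.57, Σy² = 1527.33, Σxy = 18746.12
nΣxy − ΣxΣy = 149968.96 − 155455.65 = -5486.69
nΣx² − (Σx)² = 2232612.56 − 2106852.25 = 125760.31; nΣy² − (Σy)² = 12218.64 − 11470.41 = 748.23
r = -5486.69 / √(125760.31 × 748.23) = -5486.69 / 9700.3936 ≈ -0.566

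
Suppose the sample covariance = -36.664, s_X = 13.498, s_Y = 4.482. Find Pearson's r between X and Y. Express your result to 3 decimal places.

-0.606

r = Cov(X,Y) / (s_X · s_Y) = -36.664 / (13.498 × 4.482)
  = -36.664 / 60.4980 ≈ -0.606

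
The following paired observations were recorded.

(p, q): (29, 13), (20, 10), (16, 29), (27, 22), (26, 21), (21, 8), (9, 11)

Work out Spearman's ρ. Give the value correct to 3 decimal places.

0.143

Rank p: 7, 3, 2, 6, 5, 4, 1
Rank q: 4, 2, 7, 6, 5, 1, 3
d = rank(p) − rank(q): 3, 1, -5, 0, 0, 3, -2; Σd² = 48
ρ = 1 − 6Σd² / [n(n²−1)] = 1 − 6×48 / (7×48) = 1 − 288/336 ≈ 0.143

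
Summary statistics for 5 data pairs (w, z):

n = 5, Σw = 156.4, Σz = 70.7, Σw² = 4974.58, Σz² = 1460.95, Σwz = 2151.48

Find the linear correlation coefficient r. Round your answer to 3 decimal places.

r = (nΣwz − ΣwΣz) / √[(nΣw² − (Σw)²)(nΣz² − (Σz)²)]
Numerator: 5×2151.48 − 156.4×70.7 = -300.08
Denominator: √[(24872.9 − 24460.96)(7304.75 − 4998.49)] = √[411.94 × 2306.26] = 974.7003
r = -300.08 / 974.7003 ≈ -0.308

-0.308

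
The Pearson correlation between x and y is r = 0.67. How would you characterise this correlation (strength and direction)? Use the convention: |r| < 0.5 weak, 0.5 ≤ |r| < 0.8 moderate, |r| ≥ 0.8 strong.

r = 0.67 > 0 so the relationship is positive.
|r| = 0.67, which falls in the moderate range.

moderate positive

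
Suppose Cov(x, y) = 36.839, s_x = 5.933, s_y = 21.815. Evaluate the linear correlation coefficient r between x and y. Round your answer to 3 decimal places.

0.285

r = Cov(x,y) / (s_x · s_y) = 36.839 / (5.933 × 21.815)
  = 36.839 / 129.4284 ≈ 0.285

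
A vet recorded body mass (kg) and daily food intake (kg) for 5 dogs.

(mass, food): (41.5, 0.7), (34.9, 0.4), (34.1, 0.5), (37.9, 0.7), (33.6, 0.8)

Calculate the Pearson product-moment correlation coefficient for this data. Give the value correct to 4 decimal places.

0.2902

n = 5, Σx = 182, Σy = 3.1, Σx² = 6668.44, Σy² = 2.03, Σxy = 113.47
nΣxy − ΣxΣy = 567.35 − 564.2 = 3.15
nΣx² − (Σx)² = 33342.2 − 33124 = 218.2; nΣy² − (Σy)² = 10.15 − 9.61 = 0.54
r = 3.15 / √(218.2 × 0.54) = 3.15 / 10.8549 ≈ 0.2902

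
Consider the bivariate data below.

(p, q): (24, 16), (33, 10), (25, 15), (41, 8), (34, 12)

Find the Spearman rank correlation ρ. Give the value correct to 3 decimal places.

-0.900

Rank p: 1, 3, 2, 5, 4
Rank q: 5, 2, 4, 1, 3
d = rank(p) − rank(q): -4, 1, -2, 4, 1; Σd² = 38
ρ = 1 − 6Σd² / [n(n²−1)] = 1 − 6×38 / (5×24) = 1 − 228/120 ≈ -0.900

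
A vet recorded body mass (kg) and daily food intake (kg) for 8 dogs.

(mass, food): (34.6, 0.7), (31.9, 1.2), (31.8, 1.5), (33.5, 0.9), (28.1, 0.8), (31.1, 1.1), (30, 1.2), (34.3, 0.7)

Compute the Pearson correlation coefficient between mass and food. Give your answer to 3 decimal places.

n = 8, Σx = 255.3, Σy = 8.1, Σx² = 8181.57, Σy² = 8.77, Σxy = 257.05
nΣxy − ΣxΣy = 2056.4 − 2067.93 = -11.53
nΣx² − (Σx)² = 65452.56 − 65178.09 = 274.47; nΣy² − (Σy)² = 70.16 − 65.61 = 4.55
r = -11.53 / √(274.47 × 4.55) = -11.53 / 35.3389 ≈ -0.326

-0.326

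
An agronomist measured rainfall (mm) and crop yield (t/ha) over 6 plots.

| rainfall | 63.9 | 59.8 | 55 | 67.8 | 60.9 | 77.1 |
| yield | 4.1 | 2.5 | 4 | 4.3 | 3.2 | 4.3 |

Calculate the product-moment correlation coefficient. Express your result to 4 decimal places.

n = 6, Σx = 384.5, Σy = 22.4, Σx² = 24934.31, Σy² = 86.28, Σxy = 1449.44
nΣxy − ΣxΣy = 8696.64 − 8612.8 = 83.84
nΣx² − (Σx)² = 149605.86 − 147840.25 = 1765.61; nΣy² − (Σy)² = 517.68 − 501.76 = 15.92
r = 83.84 / √(1765.61 × 15.92) = 83.84 / 167.6559 ≈ 0.5001

0.5001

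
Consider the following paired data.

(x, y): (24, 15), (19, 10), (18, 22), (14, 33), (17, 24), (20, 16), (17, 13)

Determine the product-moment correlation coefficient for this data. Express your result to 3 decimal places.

-0.642

n = 7, Σx = 129, Σy = 133, Σx² = 2435, Σy² = 2899, Σxy = 2357
nΣxy − ΣxΣy = 16499 − 17157 = -658
nΣx² − (Σx)² = 17045 − 16641 = 404; nΣy² − (Σy)² = 20293 − 17689 = 2604
r = -658 / √(404 × 2604) = -658 / 1025.6783 ≈ -0.642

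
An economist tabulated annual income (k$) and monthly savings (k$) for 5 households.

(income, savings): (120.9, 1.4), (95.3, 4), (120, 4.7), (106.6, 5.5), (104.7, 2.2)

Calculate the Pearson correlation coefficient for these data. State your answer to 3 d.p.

n = 5, Σx = 547.5, Σy = 17.8, Σx² = 60424.55, Σy² = 75.14, Σxy = 1931.1
nΣxy − ΣxΣy = 9655.5 − 9745.5 = -90
nΣx² − (Σx)² = 302122.75 − 299756.25 = 2366.5; nΣy² − (Σy)² = 375.7 − 316.84 = 58.86
r = -90 / √(2366.5 × 58.86) = -90 / 373.2187 ≈ -0.241

-0.241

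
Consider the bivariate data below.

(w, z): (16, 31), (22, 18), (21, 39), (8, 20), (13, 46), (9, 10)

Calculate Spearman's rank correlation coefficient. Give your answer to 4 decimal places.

0.1429

Rank w: 4, 6, 5, 1, 3, 2
Rank z: 4, 2, 5, 3, 6, 1
d = rank(w) − rank(z): 0, 4, 0, -2, -3, 1; Σd² = 30
ρ = 1 − 6Σd² / [n(n²−1)] = 1 − 6×30 / (6×35) = 1 − 180/210 ≈ 0.1429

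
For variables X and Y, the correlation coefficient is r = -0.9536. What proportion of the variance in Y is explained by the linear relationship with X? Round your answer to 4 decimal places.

0.9094

r² = (-0.9536)² = 0.9094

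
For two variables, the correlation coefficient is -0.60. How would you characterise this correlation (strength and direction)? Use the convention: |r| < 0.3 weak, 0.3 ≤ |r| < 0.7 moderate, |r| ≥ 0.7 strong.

r = -0.60 < 0 so the relationship is negative.
|r| = 0.60, which falls in the moderate range.

moderate negative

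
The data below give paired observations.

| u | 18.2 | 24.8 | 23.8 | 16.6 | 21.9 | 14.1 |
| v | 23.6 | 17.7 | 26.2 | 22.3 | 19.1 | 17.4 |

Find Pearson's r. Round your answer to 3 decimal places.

n = 6, Σu = 119.4, Σv = 126.3, Σu² = 2466.7, Σv² = 2721.55, Σuv = 2525.85
nΣuv − ΣuΣv = 15155.1 − 15080.22 = 74.88
nΣu² − (Σu)² = 14800.2 − 14256.36 = 543.84; nΣv² − (Σv)² = 16329.3 − 15951.69 = 377.61
r = 74.88 / √(543.84 × 377.61) = 74.88 / 453.1660 ≈ 0.165

0.165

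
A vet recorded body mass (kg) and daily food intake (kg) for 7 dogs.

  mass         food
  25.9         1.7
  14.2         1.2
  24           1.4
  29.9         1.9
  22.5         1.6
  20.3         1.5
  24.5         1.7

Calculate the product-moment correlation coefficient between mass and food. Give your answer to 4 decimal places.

0.9073

n = 7, Σx = 161.3, Σy = 11, Σx² = 3861.05, Σy² = 17.6, Σxy = 259.58
nΣxy − ΣxΣy = 1817.06 − 1774.3 = 42.76
nΣx² − (Σx)² = 27027.35 − 26017.69 = 1009.66; nΣy² − (Σy)² = 123.2 − 121 = 2.2
r = 42.76 / √(1009.66 × 2.2) = 42.76 / 47.1302 ≈ 0.9073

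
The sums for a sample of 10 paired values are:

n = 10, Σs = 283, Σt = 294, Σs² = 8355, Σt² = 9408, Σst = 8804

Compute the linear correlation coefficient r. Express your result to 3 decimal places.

r = (nΣst − ΣsΣt) / √[(nΣs² − (Σs)²)(nΣt² − (Σt)²)]
Numerator: 10×8804 − 283×294 = 4838
Denominator: √[(83550 − 80089)(94080 − 86436)] = √[3461 × 7644] = 5143.5284
r = 4838 / 5143.5284 ≈ 0.941

0.941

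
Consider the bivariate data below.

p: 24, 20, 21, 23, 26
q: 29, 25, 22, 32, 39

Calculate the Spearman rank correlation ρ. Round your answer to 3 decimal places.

Rank p: 4, 1, 2, 3, 5
Rank q: 3, 2, 1, 4, 5
d = rank(p) − rank(q): 1, -1, 1, -1, 0; Σd² = 4
ρ = 1 − 6Σd² / [n(n²−1)] = 1 − 6×4 / (5×24) = 1 − 24/120 ≈ 0.800

0.800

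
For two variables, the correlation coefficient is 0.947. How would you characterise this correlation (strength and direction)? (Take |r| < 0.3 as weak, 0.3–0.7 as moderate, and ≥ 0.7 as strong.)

r = 0.947 > 0 so the relationship is positive.
|r| = 0.947, which falls in the strong range.

strong positive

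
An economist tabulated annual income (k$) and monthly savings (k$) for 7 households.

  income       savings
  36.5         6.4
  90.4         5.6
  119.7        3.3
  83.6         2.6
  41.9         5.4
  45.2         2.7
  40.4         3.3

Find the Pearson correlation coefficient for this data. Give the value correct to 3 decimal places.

-0.269

n = 7, Σx = 457.7, Σy = 29.3, Σx² = 36252.27, Σy² = 137.31, Σxy = 1833.83
nΣxy − ΣxΣy = 12836.81 − 13410.61 = -573.8
nΣx² − (Σx)² = 253765.89 − 209489.29 = 44276.6; nΣy² − (Σy)² = 961.17 − 858.49 = 102.68
r = -573.8 / √(44276.6 × 102.68) = -573.8 / 2132.2104 ≈ -0.269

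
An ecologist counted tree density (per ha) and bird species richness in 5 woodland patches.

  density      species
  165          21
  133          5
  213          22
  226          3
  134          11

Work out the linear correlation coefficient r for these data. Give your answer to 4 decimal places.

0.1091

n = 5, Σx = 871, Σy = 62, Σx² = 159315, Σy² = 1080, Σxy = 10968
nΣxy − ΣxΣy = 54840 − 54002 = 838
nΣx² − (Σx)² = 796575 − 758641 = 37934; nΣy² − (Σy)² = 5400 − 3844 = 1556
r = 838 / √(37934 × 1556) = 838 / 7682.7927 ≈ 0.1091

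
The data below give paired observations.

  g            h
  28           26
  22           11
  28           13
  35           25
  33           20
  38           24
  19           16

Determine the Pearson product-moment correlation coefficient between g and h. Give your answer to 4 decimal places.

n = 7, Σg = 203, Σh = 135, Σg² = 6171, Σh² = 2823, Σgh = 4085
nΣgh − ΣgΣh = 28595 − 27405 = 1190
nΣg² − (Σg)² = 43197 − 41209 = 1988; nΣh² − (Σh)² = 19761 − 18225 = 1536
r = 1190 / √(1988 × 1536) = 1190 / 1747.4461 ≈ 0.6810

0.6810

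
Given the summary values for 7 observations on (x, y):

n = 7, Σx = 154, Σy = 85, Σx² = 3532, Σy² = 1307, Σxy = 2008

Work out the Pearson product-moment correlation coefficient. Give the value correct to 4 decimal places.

0.6937

r = (nΣxy − ΣxΣy) / √[(nΣx² − (Σx)²)(nΣy² − (Σy)²)]
Numerator: 7×2008 − 154×85 = 966
Denominator: √[(24724 − 23716)(9149 − 7225)] = √[1008 × 1924] = 1392.6206
r = 966 / 1392.6206 ≈ 0.6937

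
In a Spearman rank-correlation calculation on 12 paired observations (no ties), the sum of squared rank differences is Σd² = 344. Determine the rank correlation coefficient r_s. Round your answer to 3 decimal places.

-0.203

ρ = 1 − 6Σd² / [n(n²−1)] = 1 − 6×344 / (12×143)
  = 1 − 2064/1716 = 1 − 1.2028 ≈ -0.203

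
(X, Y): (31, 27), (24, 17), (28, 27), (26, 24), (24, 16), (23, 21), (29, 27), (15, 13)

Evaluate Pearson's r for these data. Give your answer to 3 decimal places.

n = 8, ΣX = 200, ΣY = 172, ΣX² = 5168, ΣY² = 3918, ΣXY = 4470
nΣXY − ΣXΣY = 35760 − 34400 = 1360
nΣX² − (ΣX)² = 41344 − 40000 = 1344; nΣY² − (ΣY)² = 31344 − 29584 = 1760
r = 1360 / √(1344 × 1760) = 1360 / 1537.9987 ≈ 0.884

0.884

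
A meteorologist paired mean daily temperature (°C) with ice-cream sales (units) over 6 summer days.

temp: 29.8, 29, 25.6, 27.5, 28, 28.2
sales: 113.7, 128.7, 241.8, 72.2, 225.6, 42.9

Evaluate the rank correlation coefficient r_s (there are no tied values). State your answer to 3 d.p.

-0.371

Rank temp: 6, 5, 1, 2, 3, 4
Rank sales: 3, 4, 6, 2, 5, 1
d = rank(temp) − rank(sales): 3, 1, -5, 0, -2, 3; Σd² = 48
ρ = 1 − 6Σd² / [n(n²−1)] = 1 − 6×48 / (6×35) = 1 − 288/210 ≈ -0.371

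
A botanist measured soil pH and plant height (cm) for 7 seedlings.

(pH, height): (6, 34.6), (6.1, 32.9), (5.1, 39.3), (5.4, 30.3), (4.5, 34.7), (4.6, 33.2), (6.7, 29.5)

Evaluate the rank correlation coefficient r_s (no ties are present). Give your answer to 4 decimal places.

Rank pH: 5, 6, 3, 4, 1, 2, 7
Rank height: 5, 3, 7, 2, 6, 4, 1
d = rank(pH) − rank(height): 0, 3, -4, 2, -5, -2, 6; Σd² = 94
ρ = 1 − 6Σd² / [n(n²−1)] = 1 − 6×94 / (7×48) = 1 − 564/336 ≈ -0.6786

-0.6786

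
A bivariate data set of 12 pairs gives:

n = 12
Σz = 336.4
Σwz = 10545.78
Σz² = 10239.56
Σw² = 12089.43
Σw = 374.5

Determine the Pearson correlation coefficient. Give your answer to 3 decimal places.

0.083

r = (nΣwz − ΣwΣz) / √[(nΣw² − (Σw)²)(nΣz² − (Σz)²)]
Numerator: 12×10545.78 − 374.5×336.4 = 567.56
Denominator: √[(145073.16 − 140250.25)(122874.72 − 113164.96)] = √[4822.91 × 9709.76] = 6843.1936
r = 567.56 / 6843.1936 ≈ 0.083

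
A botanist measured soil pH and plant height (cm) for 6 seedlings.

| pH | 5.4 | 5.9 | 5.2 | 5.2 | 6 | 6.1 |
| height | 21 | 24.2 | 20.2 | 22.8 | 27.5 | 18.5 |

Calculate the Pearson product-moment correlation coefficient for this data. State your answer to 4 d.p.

n = 6, Σx = 33.8, Σy = 134.2, Σx² = 191.26, Σy² = 3053.02, Σxy = 757.63
nΣxy − ΣxΣy = 4545.78 − 4535.96 = 9.82
nΣx² − (Σx)² = 1147.56 − 1142.44 = 5.12; nΣy² − (Σy)² = 18318.12 − 18009.64 = 308.48
r = 9.82 / √(5.12 × 308.48) = 9.82 / 39.7419 ≈ 0.2471

0.2471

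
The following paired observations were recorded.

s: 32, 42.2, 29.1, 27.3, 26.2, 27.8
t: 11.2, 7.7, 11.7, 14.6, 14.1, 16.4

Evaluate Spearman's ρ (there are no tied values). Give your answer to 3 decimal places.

-0.771

Rank s: 5, 6, 4, 2, 1, 3
Rank t: 2, 1, 3, 5, 4, 6
d = rank(s) − rank(t): 3, 5, 1, -3, -3, -3; Σd² = 62
ρ = 1 − 6Σd² / [n(n²−1)] = 1 − 6×62 / (6×35) = 1 − 372/210 ≈ -0.771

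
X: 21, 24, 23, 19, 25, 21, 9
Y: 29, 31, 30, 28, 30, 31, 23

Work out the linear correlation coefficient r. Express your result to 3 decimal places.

0.946

n = 7, ΣX = 142, ΣY = 202, ΣX² = 3054, ΣY² = 5876, ΣXY = 4183
nΣXY − ΣXΣY = 29281 − 28684 = 597
nΣX² − (ΣX)² = 21378 − 20164 = 1214; nΣY² − (ΣY)² = 41132 − 40804 = 328
r = 597 / √(1214 × 328) = 597 / 631.0246 ≈ 0.946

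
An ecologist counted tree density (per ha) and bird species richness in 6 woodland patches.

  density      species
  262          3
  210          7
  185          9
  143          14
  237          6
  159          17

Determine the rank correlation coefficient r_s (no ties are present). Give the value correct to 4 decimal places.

Rank density: 6, 4, 3, 1, 5, 2
Rank species: 1, 3, 4, 5, 2, 6
d = rank(density) − rank(species): 5, 1, -1, -4, 3, -4; Σd² = 68
ρ = 1 − 6Σd² / [n(n²−1)] = 1 − 6×68 / (6×35) = 1 − 408/210 ≈ -0.9429

-0.9429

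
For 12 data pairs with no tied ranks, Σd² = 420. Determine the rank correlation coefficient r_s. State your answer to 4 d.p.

ρ = 1 − 6Σd² / [n(n²−1)] = 1 − 6×420 / (12×143)
  = 1 − 2520/1716 = 1 − 1.46853 ≈ -0.4685

-0.4685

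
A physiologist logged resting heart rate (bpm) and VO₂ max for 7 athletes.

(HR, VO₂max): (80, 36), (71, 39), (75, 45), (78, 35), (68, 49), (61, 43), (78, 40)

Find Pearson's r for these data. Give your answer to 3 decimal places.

-0.600

n = 7, Σx = 511, Σy = 287, Σx² = 37579, Σy² = 11917, Σxy = 20829
nΣxy − ΣxΣy = 145803 − 146657 = -854
nΣx² − (Σx)² = 263053 − 261121 = 1932; nΣy² − (Σy)² = 83419 − 82369 = 1050
r = -854 / √(1932 × 1050) = -854 / 1424.2893 ≈ -0.600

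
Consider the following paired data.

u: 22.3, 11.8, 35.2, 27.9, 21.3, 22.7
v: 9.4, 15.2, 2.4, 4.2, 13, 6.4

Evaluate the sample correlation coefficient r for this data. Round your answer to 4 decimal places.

-0.9152

n = 6, Σu = 141.2, Σv = 50.6, Σu² = 3622.96, Σv² = 552.76, Σuv = 1012.82
nΣuv − ΣuΣv = 6076.92 − 7144.72 = -1067.8
nΣu² − (Σu)² = 21737.76 − 19937.44 = 1800.32; nΣv² − (Σv)² = 3316.56 − 2560.36 = 756.2
r = -1067.8 / √(1800.32 × 756.2) = -1067.8 / 1166.7913 ≈ -0.9152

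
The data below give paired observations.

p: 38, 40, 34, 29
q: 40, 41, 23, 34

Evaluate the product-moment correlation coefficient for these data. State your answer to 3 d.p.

0.527

n = 4, Σp = 141, Σq = 138, Σp² = 5041, Σq² = 4966, Σpq = 4928
nΣpq − ΣpΣq = 19712 − 19458 = 254
nΣp² − (Σp)² = 20164 − 19881 = 283; nΣq² − (Σq)² = 19864 − 19044 = 820
r = 254 / √(283 × 820) = 254 / 481.7261 ≈ 0.527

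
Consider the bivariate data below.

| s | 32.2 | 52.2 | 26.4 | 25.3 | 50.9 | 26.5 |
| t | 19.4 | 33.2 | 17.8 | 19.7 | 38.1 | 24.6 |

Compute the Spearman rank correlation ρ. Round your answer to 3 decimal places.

0.657

Rank s: 4, 6, 2, 1, 5, 3
Rank t: 2, 5, 1, 3, 6, 4
d = rank(s) − rank(t): 2, 1, 1, -2, -1, -1; Σd² = 12
ρ = 1 − 6Σd² / [n(n²−1)] = 1 − 6×12 / (6×35) = 1 − 72/210 ≈ 0.657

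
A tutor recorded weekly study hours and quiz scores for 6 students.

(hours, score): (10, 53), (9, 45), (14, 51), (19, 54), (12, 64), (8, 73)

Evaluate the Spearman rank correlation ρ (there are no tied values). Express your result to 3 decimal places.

-0.143

Rank hours: 3, 2, 5, 6, 4, 1
Rank score: 3, 1, 2, 4, 5, 6
d = rank(hours) − rank(score): 0, 1, 3, 2, -1, -5; Σd² = 40
ρ = 1 − 6Σd² / [n(n²−1)] = 1 − 6×40 / (6×35) = 1 − 240/210 ≈ -0.143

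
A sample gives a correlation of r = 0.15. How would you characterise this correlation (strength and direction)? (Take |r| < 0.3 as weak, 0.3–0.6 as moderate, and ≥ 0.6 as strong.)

weak positive

r = 0.15 > 0 so the relationship is positive.
|r| = 0.15, which falls in the weak range.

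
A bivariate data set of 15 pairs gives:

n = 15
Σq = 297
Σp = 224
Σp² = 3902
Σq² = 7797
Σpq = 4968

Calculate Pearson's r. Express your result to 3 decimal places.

r = (nΣpq − ΣpΣq) / √[(nΣp² − (Σp)²)(nΣq² − (Σq)²)]
Numerator: 15×4968 − 224×297 = 7992
Denominator: √[(58530 − 50176)(116955 − 88209)] = √[8354 × 28746] = 15496.5830
r = 7992 / 15496.5830 ≈ 0.516

0.516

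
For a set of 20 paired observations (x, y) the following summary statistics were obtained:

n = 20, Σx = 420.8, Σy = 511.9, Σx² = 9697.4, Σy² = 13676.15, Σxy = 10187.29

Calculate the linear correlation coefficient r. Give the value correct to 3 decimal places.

r = (nΣxy − ΣxΣy) / √[(nΣx² − (Σx)²)(nΣy² − (Σy)²)]
Numerator: 20×10187.29 − 420.8×511.9 = -11661.72
Denominator: √[(193948 − 177072.64)(273523 − 262041.61)] = √[16875.36 × 11481.39] = 13919.5039
r = -11661.72 / 13919.5039 ≈ -0.838

-0.838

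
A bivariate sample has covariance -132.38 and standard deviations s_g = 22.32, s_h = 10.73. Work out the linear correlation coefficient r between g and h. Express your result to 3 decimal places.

r = Cov(g,h) / (s_g · s_h) = -132.38 / (22.32 × 10.73)
  = -132.38 / 239.4936 ≈ -0.553

-0.553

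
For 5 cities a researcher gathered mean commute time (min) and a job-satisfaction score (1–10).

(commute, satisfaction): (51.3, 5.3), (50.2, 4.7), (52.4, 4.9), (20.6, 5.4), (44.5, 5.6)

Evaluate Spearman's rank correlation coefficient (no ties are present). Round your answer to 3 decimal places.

-0.600

Rank commute: 4, 3, 5, 1, 2
Rank satisfaction: 3, 1, 2, 4, 5
d = rank(commute) − rank(satisfaction): 1, 2, 3, -3, -3; Σd² = 32
ρ = 1 − 6Σd² / [n(n²−1)] = 1 − 6×32 / (5×24) = 1 − 192/120 ≈ -0.600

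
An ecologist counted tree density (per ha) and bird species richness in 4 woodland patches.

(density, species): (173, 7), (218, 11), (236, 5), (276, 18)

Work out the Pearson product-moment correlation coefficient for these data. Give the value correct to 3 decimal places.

n = 4, Σx = 903, Σy = 41, Σx² = 209325, Σy² = 519, Σxy = 9757
nΣxy − ΣxΣy = 39028 − 37023 = 2005
nΣx² − (Σx)² = 837300 − 815409 = 21891; nΣy² − (Σy)² = 2076 − 1681 = 395
r = 2005 / √(21891 × 395) = 2005 / 2940.5688 ≈ 0.682

0.682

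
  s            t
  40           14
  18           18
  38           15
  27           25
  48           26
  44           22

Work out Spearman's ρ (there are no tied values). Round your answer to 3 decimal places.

Rank s: 4, 1, 3, 2, 6, 5
Rank t: 1, 3, 2, 5, 6, 4
d = rank(s) − rank(t): 3, -2, 1, -3, 0, 1; Σd² = 24
ρ = 1 − 6Σd² / [n(n²−1)] = 1 − 6×24 / (6×35) = 1 − 144/210 ≈ 0.314

0.314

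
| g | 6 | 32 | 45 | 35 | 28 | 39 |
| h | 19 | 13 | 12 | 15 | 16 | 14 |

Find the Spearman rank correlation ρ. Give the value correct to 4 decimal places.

Rank g: 1, 3, 6, 4, 2, 5
Rank h: 6, 2, 1, 4, 5, 3
d = rank(g) − rank(h): -5, 1, 5, 0, -3, 2; Σd² = 64
ρ = 1 − 6Σd² / [n(n²−1)] = 1 − 6×64 / (6×35) = 1 − 384/210 ≈ -0.8286

-0.8286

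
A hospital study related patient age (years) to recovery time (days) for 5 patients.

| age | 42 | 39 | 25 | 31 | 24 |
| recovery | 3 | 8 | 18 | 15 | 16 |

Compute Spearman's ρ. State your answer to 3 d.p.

-0.900

Rank age: 5, 4, 2, 3, 1
Rank recovery: 1, 2, 5, 3, 4
d = rank(age) − rank(recovery): 4, 2, -3, 0, -3; Σd² = 38
ρ = 1 − 6Σd² / [n(n²−1)] = 1 − 6×38 / (5×24) = 1 − 228/120 ≈ -0.900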